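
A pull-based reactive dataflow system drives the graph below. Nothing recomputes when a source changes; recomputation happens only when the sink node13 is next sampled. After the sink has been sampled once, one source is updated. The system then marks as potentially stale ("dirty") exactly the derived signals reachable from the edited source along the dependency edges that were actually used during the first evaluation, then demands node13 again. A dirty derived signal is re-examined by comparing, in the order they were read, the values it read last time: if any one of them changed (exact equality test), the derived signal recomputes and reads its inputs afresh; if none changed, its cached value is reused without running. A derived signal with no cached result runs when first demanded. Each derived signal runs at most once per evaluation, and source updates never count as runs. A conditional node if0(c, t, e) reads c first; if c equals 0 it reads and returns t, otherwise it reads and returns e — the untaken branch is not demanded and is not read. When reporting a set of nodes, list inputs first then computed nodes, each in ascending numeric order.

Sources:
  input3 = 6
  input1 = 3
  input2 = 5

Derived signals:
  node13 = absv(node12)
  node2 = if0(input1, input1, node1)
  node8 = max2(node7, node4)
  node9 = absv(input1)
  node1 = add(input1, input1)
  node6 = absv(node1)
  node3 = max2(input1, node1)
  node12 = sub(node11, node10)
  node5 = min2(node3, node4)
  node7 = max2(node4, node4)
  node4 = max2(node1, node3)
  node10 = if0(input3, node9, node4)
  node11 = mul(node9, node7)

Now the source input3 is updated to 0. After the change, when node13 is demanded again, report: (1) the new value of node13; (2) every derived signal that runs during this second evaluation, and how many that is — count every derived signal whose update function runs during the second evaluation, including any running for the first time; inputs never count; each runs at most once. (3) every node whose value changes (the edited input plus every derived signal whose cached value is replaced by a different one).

First evaluation (everything demanded from the output):
  node1 = add(3, 3) = 6
  node3 = max2(3, 6) = 6
  node4 = max2(6, 6) = 6
  node7 = max2(6, 6) = 6
  node9 = absv(3) = 3
  node10 = if0(input3=6 -> else branch node4) = 6
  node11 = mul(3, 6) = 18
  node12 = sub(18, 6) = 12
  node13 = absv(12) = 12

Propagation after the edit:
  node10: runs — input3 6->0; result 3.
  node12: runs — node10 6->3; result 15.
  node13: runs — node12 12->15; result 15.

New value of node13: 15.
Derived signals that run: node10, node12, node13 — 3 in total.
Values that change: input3, node10, node12, node13.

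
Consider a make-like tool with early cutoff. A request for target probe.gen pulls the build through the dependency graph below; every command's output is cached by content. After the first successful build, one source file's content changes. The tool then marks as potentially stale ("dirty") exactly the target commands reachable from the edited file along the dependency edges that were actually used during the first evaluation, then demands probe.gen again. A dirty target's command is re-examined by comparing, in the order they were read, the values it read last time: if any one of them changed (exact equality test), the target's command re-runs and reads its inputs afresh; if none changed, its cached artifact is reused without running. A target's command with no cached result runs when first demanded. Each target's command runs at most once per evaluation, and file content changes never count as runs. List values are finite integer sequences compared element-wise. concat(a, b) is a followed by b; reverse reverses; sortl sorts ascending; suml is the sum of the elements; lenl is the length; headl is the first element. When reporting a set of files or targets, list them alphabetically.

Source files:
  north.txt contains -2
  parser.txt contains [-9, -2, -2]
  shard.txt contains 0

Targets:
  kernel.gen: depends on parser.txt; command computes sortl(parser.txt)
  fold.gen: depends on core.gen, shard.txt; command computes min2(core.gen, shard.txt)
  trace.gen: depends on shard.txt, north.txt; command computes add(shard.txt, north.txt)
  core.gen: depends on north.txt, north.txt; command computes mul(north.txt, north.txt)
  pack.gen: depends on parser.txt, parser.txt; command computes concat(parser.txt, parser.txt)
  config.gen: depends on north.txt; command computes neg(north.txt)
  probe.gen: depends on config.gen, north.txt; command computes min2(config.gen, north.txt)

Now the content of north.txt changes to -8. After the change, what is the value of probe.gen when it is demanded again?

Demanding probe.gen again yields -8.

First demand of the output computes:
  config.gen = neg(-2) = 2
  probe.gen = min2(2, -2) = -2

After the edit, cleaning proceeds:
  config.gen: a read changed (north.txt -2->-8) — executes, giving 8.
  probe.gen: a read changed (config.gen 2->8; north.txt -2->-8) — executes, giving -8.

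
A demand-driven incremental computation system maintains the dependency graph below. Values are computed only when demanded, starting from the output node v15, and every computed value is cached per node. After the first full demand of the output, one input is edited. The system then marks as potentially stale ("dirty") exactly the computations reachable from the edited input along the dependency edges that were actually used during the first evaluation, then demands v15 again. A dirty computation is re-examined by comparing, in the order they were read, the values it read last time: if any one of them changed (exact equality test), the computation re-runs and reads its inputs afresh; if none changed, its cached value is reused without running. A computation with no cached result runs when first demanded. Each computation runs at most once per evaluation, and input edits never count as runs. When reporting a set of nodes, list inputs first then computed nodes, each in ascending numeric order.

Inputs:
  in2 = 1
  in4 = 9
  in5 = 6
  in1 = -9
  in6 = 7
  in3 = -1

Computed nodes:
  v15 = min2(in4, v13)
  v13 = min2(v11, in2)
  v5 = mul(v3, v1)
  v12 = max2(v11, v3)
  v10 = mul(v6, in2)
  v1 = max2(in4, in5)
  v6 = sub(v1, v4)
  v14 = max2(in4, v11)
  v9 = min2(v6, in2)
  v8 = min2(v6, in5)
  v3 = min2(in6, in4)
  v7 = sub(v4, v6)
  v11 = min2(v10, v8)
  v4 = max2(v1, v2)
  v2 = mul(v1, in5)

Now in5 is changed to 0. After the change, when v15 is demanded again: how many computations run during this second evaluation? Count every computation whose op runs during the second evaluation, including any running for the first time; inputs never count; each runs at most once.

Computations that run: v1, v2, v4, v6, v8, v10, v11, v13, v15 — 9 in total.

First evaluation (everything demanded from the output):
  v1 = max2(9, 6) = 9
  v2 = mul(9, 6) = 54
  v4 = max2(9, 54) = 54
  v6 = sub(9, 54) = -45
  v8 = min2(-45, 6) = -45
  v10 = mul(-45, 1) = -45
  v11 = min2(-45, -45) = -45
  v13 = min2(-45, 1) = -45
  v15 = min2(9, -45) = -45

Propagation after the edit:
  v1: runs — in5 6->0; result 9 (same value as before).
  v2: runs — in5 6->0; result 0.
  v4: runs — v2 54->0; result 9.
  v6: runs — v4 54->9; result 0.
  v8: runs — v6 -45->0; in5 6->0; result 0.
  v10: runs — v6 -45->0; result 0.
  v11: runs — v10 -45->0; v8 -45->0; result 0.
  v13: runs — v11 -45->0; result 0.
  v15: runs — v13 -45->0; result 0.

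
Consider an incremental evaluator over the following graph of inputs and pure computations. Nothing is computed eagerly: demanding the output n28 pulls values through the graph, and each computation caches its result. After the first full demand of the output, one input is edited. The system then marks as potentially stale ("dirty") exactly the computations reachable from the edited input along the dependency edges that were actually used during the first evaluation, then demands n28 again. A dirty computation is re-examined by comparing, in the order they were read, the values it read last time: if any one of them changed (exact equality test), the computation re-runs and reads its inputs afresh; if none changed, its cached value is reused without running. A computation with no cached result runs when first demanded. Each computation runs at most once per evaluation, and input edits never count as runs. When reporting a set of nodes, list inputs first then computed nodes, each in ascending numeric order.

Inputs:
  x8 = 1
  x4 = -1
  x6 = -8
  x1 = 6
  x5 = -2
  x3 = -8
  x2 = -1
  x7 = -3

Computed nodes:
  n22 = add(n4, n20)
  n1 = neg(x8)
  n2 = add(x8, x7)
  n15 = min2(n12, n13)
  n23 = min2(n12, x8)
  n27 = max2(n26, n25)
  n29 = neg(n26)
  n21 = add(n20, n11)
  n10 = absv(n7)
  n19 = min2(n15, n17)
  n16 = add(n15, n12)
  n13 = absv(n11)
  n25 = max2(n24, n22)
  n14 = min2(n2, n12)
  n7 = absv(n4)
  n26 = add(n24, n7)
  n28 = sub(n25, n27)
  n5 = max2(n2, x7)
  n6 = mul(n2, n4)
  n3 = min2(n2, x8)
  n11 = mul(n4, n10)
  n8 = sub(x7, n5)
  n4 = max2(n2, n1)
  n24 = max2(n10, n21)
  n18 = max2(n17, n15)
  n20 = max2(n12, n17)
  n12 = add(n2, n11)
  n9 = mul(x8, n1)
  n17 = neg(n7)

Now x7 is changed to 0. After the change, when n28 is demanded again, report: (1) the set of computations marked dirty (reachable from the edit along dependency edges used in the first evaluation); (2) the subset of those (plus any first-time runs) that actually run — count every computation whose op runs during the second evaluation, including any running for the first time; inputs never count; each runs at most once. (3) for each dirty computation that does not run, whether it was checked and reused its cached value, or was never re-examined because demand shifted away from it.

Dirty set: n2, n4, n7, n10, n11, n12, n17, n20, n21, n22, n24, n25, n26, n27, n28.
Run set: n2, n4, n7, n11, n12, n20, n21, n22, n24, n25, n26, n27, n28 (13 run).
Re-examined without running (cache reused): n10, n17.
The important point: at n10 every value read last time is unchanged, so the dirty flag clears without a run.

Initial pass — values computed on the first demand:
  n1 = neg(1) = -1
  n2 = add(1, -3) = -2
  n4 = max2(-2, -1) = -1
  n7 = absv(-1) = 1
  n10 = absv(1) = 1
  n11 = mul(-1, 1) = -1
  n12 = add(-2, -1) = -3
  n17 = neg(1) = -1
  n20 = max2(-3, -1) = -1
  n21 = add(-1, -1) = -2
  n22 = add(-1, -1) = -2
  n24 = max2(1, -2) = 1
  n25 = max2(1, -2) = 1
  n26 = add(1, 1) = 2
  n27 = max2(2, 1) = 2
  n28 = sub(1, 2) = -1

Second demand — change propagation:
  n2: re-runs because x7 -3->0; new result 1.
  n4: re-runs because n2 -2->1; new result 1.
  n7: re-runs because n4 -1->1; new result 1 (unchanged).
  n10: re-examined; everything it read last time is the same (n7 unchanged) — cache 1 kept, no run.
  n11: re-runs because n4 -1->1; new result 1.
  n12: re-runs because n2 -2->1; n11 -1->1; new result 2.
  n17: re-examined; everything it read last time is the same (n7 unchanged) — cache -1 kept, no run.
  n20: re-runs because n12 -3->2; new result 2.
  n21: re-runs because n20 -1->2; n11 -1->1; new result 3.
  n22: re-runs because n4 -1->1; n20 -1->2; new result 3.
  n24: re-runs because n21 -2->3; new result 3.
  n25: re-runs because n24 1->3; n22 -2->3; new result 3.
  n26: re-runs because n24 1->3; new result 4.
  n27: re-runs because n26 2->4; n25 1->3; new result 4.
  n28: re-runs because n25 1->3; n27 2->4; new result -1 (unchanged).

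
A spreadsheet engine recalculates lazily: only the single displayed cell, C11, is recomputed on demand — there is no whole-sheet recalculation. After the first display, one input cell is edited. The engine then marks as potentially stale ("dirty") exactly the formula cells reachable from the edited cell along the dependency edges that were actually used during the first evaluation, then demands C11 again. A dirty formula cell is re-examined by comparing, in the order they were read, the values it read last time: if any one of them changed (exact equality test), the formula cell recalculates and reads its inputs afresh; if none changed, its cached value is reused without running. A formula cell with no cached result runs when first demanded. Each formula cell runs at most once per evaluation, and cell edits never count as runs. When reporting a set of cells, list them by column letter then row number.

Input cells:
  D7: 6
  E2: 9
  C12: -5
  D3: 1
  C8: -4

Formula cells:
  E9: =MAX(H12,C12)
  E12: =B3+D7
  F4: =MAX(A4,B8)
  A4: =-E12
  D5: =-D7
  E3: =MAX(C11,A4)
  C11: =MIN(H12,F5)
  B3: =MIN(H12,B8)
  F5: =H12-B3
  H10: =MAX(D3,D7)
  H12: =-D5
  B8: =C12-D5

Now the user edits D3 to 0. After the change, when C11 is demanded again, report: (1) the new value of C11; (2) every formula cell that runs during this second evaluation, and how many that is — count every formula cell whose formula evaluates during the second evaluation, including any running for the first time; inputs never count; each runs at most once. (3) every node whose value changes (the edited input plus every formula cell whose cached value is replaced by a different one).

First evaluation (everything demanded from the output):
  D5 = -(6) = -6
  B8 = -5 - -6 = 1
  H12 = -(-6) = 6
  B3 = MIN(6, 1) = 1
  F5 = 6 - 1 = 5
  C11 = MIN(6, 5) = 5

Propagation after the edit:
  D3 feeds no computation that the output demands — nothing is marked dirty and nothing runs.

Key observation: D3 is never demanded by the output, so the edit triggers no recomputation at all.

New value of C11: 5.
Formula cells that run: none — 0 in total.
Values that change: D3.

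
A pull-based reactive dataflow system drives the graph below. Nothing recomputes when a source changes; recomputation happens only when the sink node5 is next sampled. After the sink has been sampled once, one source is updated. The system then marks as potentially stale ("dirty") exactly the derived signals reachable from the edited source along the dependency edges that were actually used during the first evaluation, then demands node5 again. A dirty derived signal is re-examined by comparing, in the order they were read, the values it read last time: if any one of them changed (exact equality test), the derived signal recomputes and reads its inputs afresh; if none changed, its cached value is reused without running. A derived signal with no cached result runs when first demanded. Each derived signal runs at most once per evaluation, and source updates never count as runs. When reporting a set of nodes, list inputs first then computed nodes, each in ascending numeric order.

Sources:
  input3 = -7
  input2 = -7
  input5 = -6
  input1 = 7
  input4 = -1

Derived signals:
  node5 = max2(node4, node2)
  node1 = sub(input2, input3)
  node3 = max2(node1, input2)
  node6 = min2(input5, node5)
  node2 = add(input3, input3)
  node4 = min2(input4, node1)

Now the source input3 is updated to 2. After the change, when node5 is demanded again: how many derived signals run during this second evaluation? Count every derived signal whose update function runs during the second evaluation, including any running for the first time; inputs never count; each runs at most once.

Derived signals that run: node1, node2, node4, node5 — 4 in total.

First evaluation (everything demanded from the output):
  node1 = sub(-7, -7) = 0
  node2 = add(-7, -7) = -14
  node4 = min2(-1, 0) = -1
  node5 = max2(-1, -14) = -1

Propagation after the edit:
  node1: runs — input3 -7->2; result -9.
  node2: runs — input3 -7->2; input3 -7->2; result 4.
  node4: runs — node1 0->-9; result -9.
  node5: runs — node4 -1->-9; node2 -14->4; result 4.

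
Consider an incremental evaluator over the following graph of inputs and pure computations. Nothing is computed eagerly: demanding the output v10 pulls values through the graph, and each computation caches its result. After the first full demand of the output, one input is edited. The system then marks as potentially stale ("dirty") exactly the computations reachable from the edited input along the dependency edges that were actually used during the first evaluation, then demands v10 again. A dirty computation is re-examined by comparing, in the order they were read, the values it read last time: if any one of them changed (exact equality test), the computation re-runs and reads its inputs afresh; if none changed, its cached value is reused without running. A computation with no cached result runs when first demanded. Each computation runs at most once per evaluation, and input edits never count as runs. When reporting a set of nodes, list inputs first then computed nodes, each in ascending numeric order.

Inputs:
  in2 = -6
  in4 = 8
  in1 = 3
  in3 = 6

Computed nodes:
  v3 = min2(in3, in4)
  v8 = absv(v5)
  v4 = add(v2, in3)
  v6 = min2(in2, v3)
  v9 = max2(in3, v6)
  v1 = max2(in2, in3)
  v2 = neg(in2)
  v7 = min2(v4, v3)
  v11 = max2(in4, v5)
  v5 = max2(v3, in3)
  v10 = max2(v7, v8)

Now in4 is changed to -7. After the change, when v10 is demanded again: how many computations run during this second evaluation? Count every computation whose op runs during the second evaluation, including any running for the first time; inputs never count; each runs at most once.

Initial pass — values computed on the first demand:
  v2 = neg(-6) = 6
  v3 = min2(6, 8) = 6
  v4 = add(6, 6) = 12
  v5 = max2(6, 6) = 6
  v7 = min2(12, 6) = 6
  v8 = absv(6) = 6
  v10 = max2(6, 6) = 6

Second demand — change propagation:
  v3: re-runs because in4 8->-7; new result -7.
  v5: re-runs because v3 6->-7; new result 6 (unchanged).
  v7: re-runs because v3 6->-7; new result -7.
  v8: re-examined; everything it read last time is the same (v5 unchanged) — cache 6 kept, no run.
  v10: re-runs because v7 6->-7; new result 6 (unchanged).

The important point: at v8 every value read last time is unchanged, so the dirty flag clears without a run.

Run set: v3, v5, v7, v10 (4 run).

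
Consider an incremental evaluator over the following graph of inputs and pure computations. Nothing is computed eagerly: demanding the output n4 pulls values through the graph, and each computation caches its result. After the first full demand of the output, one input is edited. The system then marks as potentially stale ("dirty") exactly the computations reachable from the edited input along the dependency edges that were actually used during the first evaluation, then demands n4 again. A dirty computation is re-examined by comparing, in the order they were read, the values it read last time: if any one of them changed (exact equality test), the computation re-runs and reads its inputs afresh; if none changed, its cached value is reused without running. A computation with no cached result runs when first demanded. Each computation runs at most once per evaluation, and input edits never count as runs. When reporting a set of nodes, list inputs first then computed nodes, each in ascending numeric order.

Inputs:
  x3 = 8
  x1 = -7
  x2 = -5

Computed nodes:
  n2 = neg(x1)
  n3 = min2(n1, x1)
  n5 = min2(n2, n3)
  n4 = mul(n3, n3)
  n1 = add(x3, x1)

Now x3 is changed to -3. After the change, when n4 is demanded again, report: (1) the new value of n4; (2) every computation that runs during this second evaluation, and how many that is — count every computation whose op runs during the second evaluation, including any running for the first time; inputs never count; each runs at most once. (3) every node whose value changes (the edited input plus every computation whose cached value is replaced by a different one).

n4 now evaluates to 100.
Run set: n1, n3, n4 (3 run).
Changed values: x3, n1, n3, n4.

Initial pass — values computed on the first demand:
  n1 = add(8, -7) = 1
  n3 = min2(1, -7) = -7
  n4 = mul(-7, -7) = 49

Second demand — change propagation:
  n1: re-runs because x3 8->-3; new result -10.
  n3: re-runs because n1 1->-10; new result -10.
  n4: re-runs because n3 -7->-10; n3 -7->-10; new result 100.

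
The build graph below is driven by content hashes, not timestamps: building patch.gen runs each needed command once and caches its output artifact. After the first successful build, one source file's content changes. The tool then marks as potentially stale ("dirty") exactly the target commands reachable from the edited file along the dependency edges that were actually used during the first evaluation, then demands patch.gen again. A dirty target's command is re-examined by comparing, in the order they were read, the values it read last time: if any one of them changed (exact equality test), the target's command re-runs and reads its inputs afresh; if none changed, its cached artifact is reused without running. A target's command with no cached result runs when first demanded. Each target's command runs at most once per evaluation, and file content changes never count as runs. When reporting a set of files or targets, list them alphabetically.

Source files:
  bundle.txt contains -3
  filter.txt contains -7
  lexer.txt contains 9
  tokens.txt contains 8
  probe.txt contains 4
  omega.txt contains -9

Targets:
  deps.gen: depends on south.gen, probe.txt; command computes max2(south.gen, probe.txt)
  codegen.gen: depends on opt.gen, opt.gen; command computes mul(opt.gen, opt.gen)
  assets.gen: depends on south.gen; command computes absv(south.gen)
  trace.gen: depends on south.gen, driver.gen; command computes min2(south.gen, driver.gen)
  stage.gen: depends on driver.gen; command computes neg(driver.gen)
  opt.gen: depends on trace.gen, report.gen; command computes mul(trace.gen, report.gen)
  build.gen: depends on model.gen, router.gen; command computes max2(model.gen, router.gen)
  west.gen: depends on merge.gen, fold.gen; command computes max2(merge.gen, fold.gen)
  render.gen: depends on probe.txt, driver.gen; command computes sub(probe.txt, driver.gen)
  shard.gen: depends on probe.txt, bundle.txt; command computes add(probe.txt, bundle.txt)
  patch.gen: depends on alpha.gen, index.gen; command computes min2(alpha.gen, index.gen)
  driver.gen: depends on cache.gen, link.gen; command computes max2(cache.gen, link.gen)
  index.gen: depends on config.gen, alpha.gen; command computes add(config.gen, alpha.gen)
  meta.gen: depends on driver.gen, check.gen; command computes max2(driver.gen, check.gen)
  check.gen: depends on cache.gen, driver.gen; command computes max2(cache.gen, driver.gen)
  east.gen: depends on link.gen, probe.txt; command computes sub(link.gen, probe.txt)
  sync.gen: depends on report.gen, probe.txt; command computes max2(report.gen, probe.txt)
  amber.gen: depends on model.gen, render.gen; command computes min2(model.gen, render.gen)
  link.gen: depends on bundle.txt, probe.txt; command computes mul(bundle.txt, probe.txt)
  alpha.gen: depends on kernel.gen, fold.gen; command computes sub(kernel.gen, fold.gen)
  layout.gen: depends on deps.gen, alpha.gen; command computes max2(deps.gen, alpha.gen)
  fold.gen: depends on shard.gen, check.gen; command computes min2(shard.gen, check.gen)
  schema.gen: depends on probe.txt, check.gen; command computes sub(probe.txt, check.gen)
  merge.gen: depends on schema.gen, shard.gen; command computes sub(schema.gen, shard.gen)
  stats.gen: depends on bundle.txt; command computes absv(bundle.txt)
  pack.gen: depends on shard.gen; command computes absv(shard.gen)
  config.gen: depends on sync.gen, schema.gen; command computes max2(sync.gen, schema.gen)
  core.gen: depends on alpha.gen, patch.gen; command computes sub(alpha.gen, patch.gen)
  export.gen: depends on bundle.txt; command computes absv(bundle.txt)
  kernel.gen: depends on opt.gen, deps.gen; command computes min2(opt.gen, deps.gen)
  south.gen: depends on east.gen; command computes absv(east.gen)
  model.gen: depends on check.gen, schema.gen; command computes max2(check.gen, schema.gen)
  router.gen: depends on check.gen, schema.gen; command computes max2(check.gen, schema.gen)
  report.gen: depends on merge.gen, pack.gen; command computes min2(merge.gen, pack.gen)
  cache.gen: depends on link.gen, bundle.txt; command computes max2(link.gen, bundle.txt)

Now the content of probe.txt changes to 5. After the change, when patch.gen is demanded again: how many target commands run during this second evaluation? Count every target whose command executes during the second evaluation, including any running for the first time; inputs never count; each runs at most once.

Run set: alpha.gen, cache.gen, config.gen, deps.gen, driver.gen, east.gen, fold.gen, index.gen, kernel.gen, link.gen, merge.gen, opt.gen, pack.gen, patch.gen, report.gen, schema.gen, shard.gen, south.gen, sync.gen, trace.gen (20 run).
The important point: at check.gen every value read last time is unchanged, so the dirty flag clears without a run.

Initial pass — values computed on the first demand:
  link.gen = mul(-3, 4) = -12
  cache.gen = max2(-12, -3) = -3
  driver.gen = max2(-3, -12) = -3
  check.gen = max2(-3, -3) = -3
  east.gen = sub(-12, 4) = -16
  schema.gen = sub(4, -3) = 7
  shard.gen = add(4, -3) = 1
  fold.gen = min2(1, -3) = -3
  merge.gen = sub(7, 1) = 6
  pack.gen = absv(1) = 1
  report.gen = min2(6, 1) = 1
  south.gen = absv(-16) = 16
  deps.gen = max2(16, 4) = 16
  sync.gen = max2(1, 4) = 4
  config.gen = max2(4, 7) = 7
  trace.gen = min2(16, -3) = -3
  opt.gen = mul(-3, 1) = -3
  kernel.gen = min2(-3, 16) = -3
  alpha.gen = sub(-3, -3) = 0
  index.gen = add(7, 0) = 7
  patch.gen = min2(0, 7) = 0

Second demand — change propagation:
  link.gen: re-runs because probe.txt 4->5; new result -15.
  cache.gen: re-runs because link.gen -12->-15; new result -3 (unchanged).
  driver.gen: re-runs because link.gen -12->-15; new result -3 (unchanged).
  check.gen: re-examined; everything it read last time is the same (cache.gen unchanged, driver.gen unchanged) — cache -3 kept, no run.
  east.gen: re-runs because link.gen -12->-15; probe.txt 4->5; new result -20.
  schema.gen: re-runs because probe.txt 4->5; new result 8.
  shard.gen: re-runs because probe.txt 4->5; new result 2.
  fold.gen: re-runs because shard.gen 1->2; new result -3 (unchanged).
  merge.gen: re-runs because schema.gen 7->8; shard.gen 1->2; new result 6 (unchanged).
  pack.gen: re-runs because shard.gen 1->2; new result 2.
  report.gen: re-runs because pack.gen 1->2; new result 2.
  south.gen: re-runs because east.gen -16->-20; new result 20.
  deps.gen: re-runs because south.gen 16->20; probe.txt 4->5; new result 20.
  sync.gen: re-runs because report.gen 1->2; probe.txt 4->5; new result 5.
  config.gen: re-runs because sync.gen 4->5; schema.gen 7->8; new result 8.
  trace.gen: re-runs because south.gen 16->20; new result -3 (unchanged).
  opt.gen: re-runs because report.gen 1->2; new result -6.
  kernel.gen: re-runs because opt.gen -3->-6; deps.gen 16->20; new result -6.
  alpha.gen: re-runs because kernel.gen -3->-6; new result -3.
  index.gen: re-runs because config.gen 7->8; alpha.gen 0->-3; new result 5.
  patch.gen: re-runs because alpha.gen 0->-3; index.gen 7->5; new result -3.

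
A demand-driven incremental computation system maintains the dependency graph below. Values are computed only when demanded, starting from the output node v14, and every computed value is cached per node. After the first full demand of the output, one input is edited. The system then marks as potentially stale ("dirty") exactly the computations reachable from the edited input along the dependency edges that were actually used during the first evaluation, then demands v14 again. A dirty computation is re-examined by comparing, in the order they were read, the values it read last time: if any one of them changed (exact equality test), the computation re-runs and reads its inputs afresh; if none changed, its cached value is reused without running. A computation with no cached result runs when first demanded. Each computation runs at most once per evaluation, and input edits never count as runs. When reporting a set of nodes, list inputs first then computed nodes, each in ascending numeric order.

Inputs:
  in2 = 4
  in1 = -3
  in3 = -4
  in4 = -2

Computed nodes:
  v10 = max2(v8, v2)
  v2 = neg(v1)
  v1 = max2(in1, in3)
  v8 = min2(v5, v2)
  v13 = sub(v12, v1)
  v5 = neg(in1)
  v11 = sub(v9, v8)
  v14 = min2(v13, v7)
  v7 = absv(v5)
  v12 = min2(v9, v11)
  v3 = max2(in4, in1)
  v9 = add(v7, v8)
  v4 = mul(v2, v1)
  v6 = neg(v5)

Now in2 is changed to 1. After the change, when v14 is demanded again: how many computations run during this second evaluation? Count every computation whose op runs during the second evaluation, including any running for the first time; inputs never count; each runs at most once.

Computations that run: none — 0 in total.
Key observation: in2 is never demanded by the output, so the edit triggers no recomputation at all.

First evaluation (everything demanded from the output):
  v1 = max2(-3, -4) = -3
  v2 = neg(-3) = 3
  v5 = neg(-3) = 3
  v7 = absv(3) = 3
  v8 = min2(3, 3) = 3
  v9 = add(3, 3) = 6
  v11 = sub(6, 3) = 3
  v12 = min2(6, 3) = 3
  v13 = sub(3, -3) = 6
  v14 = min2(6, 3) = 3

Propagation after the edit:
  in2 feeds no computation that the output demands — nothing is marked dirty and nothing runs.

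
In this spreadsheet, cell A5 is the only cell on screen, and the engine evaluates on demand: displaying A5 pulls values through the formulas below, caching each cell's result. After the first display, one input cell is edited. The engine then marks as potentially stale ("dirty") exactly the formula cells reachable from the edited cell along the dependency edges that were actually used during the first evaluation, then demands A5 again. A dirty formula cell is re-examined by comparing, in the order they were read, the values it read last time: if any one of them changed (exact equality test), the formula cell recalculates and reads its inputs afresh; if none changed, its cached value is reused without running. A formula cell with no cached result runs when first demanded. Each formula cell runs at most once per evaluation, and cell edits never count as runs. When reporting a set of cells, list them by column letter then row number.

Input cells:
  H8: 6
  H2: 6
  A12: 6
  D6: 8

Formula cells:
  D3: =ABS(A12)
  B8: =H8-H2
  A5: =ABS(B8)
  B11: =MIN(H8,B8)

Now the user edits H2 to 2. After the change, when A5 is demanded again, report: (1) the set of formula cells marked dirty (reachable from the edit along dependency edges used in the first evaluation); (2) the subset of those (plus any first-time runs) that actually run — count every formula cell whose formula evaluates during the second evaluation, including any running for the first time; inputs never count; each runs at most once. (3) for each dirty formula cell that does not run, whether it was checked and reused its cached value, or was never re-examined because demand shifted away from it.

Dirty set: A5, B8.
Run set: A5, B8 (2 run).
All dirty formula cells ended up running.

Initial pass — values computed on the first demand:
  B8 = 6 - 6 = 0
  A5 = ABS(0) = 0

Second demand — change propagation:
  B8: re-runs because H2 6->2; new result 4.
  A5: re-runs because B8 0->4; new result 4.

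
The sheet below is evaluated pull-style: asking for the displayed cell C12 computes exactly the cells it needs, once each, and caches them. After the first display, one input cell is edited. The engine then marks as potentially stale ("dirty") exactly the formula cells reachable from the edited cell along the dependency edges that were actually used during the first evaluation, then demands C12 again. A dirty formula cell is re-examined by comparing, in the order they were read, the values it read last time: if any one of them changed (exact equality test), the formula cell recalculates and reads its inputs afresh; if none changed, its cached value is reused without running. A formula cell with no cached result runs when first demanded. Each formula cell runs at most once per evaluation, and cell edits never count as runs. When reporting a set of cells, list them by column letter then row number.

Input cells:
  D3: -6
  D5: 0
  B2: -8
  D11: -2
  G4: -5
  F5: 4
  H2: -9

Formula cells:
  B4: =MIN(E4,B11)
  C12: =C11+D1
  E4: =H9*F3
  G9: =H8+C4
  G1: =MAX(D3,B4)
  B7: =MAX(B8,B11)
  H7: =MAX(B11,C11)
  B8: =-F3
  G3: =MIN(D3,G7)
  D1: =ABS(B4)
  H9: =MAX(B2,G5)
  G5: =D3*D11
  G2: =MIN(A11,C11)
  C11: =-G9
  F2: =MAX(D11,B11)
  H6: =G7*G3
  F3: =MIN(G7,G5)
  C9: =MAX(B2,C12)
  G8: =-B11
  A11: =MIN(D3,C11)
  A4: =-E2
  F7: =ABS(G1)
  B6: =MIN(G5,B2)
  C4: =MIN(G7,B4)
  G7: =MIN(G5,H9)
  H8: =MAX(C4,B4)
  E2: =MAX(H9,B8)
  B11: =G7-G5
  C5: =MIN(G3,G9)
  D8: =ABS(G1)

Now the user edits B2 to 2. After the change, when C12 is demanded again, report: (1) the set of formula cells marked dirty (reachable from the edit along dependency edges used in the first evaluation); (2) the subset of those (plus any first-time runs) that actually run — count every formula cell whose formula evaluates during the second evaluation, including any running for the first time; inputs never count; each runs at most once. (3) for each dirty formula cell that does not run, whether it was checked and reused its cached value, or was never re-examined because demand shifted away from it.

First demand of the output computes:
  G5 = -6 * -2 = 12
  H9 = MAX(-8, 12) = 12
  G7 = MIN(12, 12) = 12
  B11 = 12 - 12 = 0
  F3 = MIN(12, 12) = 12
  E4 = 12 * 12 = 144
  B4 = MIN(144, 0) = 0
  C4 = MIN(12, 0) = 0
  D1 = ABS(0) = 0
  H8 = MAX(0, 0) = 0
  G9 = 0 + 0 = 0
  C11 = -(0) = 0
  C12 = 0 + 0 = 0

After the edit, cleaning proceeds:
  H9: a read changed (B2 -8->2) — executes, giving 12 — identical to its old value.
  G7: dirty, but its reads are unchanged (G5 unchanged, H9 unchanged); cached 12 stands.
  B11: dirty, but its reads are unchanged (G7 unchanged, G5 unchanged); cached 0 stands.
  F3: dirty, but its reads are unchanged (G7 unchanged, G5 unchanged); cached 12 stands.
  E4: dirty, but its reads are unchanged (H9 unchanged, F3 unchanged); cached 144 stands.
  B4: dirty, but its reads are unchanged (E4 unchanged, B11 unchanged); cached 0 stands.
  C4: dirty, but its reads are unchanged (G7 unchanged, B4 unchanged); cached 0 stands.
  D1: dirty, but its reads are unchanged (B4 unchanged); cached 0 stands.
  H8: dirty, but its reads are unchanged (C4 unchanged, B4 unchanged); cached 0 stands.
  G9: dirty, but its reads are unchanged (H8 unchanged, C4 unchanged); cached 0 stands.
  C11: dirty, but its reads are unchanged (G9 unchanged); cached 0 stands.
  C12: dirty, but its reads are unchanged (C11 unchanged, D1 unchanged); cached 0 stands.

Note the absorption at H9: it re-runs yet its value is the same, leaving the output's value untouched.

The edit dirties: B4, B11, C4, C11, C12, D1, E4, F3, G7, G9, H8, H9.
1 formula cells run: H9.
Cache hits after checking: B4, B11, C4, C11, C12, D1, E4, F3, G7, G9, H8.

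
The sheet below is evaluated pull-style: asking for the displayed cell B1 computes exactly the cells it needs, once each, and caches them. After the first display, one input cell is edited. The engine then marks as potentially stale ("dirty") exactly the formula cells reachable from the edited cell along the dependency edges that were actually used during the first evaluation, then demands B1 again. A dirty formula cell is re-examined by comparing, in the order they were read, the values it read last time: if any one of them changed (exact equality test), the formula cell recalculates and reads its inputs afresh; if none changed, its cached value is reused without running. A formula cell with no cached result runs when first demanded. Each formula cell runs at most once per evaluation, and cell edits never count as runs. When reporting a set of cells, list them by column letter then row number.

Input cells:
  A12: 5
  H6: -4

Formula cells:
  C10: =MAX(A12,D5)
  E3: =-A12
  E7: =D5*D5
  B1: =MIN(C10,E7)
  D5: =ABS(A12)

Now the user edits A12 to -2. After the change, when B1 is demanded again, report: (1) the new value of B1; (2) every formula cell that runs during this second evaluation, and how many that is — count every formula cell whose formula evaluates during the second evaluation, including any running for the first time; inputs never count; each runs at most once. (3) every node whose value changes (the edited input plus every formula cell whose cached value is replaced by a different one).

First demand of the output computes:
  D5 = ABS(5) = 5
  C10 = MAX(5, 5) = 5
  E7 = 5 * 5 = 25
  B1 = MIN(5, 25) = 5

After the edit, cleaning proceeds:
  D5: a read changed (A12 5->-2) — executes, giving 2.
  C10: a read changed (A12 5->-2; D5 5->2) — executes, giving 2.
  E7: a read changed (D5 5->2; D5 5->2) — executes, giving 4.
  B1: a read changed (C10 5->2; E7 25->4) — executes, giving 2.

Demanding B1 again yields 2.
4 formula cells run: B1, C10, D5, E7.
The nodes whose values change: A12, B1, C10, D5, E7.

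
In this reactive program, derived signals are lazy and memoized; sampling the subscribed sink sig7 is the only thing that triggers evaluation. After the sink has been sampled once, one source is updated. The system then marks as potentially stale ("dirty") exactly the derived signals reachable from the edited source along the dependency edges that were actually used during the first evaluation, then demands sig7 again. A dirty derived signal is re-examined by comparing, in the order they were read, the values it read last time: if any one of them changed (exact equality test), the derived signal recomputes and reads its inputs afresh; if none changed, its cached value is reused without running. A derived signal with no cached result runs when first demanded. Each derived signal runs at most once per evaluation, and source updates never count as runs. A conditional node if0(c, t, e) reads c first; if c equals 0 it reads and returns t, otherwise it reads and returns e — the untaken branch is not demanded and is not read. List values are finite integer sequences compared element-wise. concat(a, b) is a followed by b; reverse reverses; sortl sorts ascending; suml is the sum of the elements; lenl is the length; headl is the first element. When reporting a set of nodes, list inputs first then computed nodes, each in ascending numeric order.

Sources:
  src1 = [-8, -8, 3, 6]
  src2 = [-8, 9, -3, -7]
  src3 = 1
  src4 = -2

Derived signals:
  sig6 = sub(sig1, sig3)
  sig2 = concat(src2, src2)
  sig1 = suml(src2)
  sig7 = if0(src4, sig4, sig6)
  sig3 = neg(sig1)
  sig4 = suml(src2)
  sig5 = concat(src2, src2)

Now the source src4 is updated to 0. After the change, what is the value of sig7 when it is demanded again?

First demand of the output computes:
  sig1 = suml([-8, 9, -3, -7]) = -9
  sig3 = neg(-9) = 9
  sig6 = sub(-9, 9) = -18
  sig7 = if0(src4=-2 -> else branch sig6) = -18

After the edit, cleaning proceeds:
  sig4: had never run; runs now, result -9.
  sig7: a read changed (src4 -2->0) — executes, giving -9.

Note the branch switch — sig4 had no cache and runs now for the first time.

Demanding sig7 again yields -9.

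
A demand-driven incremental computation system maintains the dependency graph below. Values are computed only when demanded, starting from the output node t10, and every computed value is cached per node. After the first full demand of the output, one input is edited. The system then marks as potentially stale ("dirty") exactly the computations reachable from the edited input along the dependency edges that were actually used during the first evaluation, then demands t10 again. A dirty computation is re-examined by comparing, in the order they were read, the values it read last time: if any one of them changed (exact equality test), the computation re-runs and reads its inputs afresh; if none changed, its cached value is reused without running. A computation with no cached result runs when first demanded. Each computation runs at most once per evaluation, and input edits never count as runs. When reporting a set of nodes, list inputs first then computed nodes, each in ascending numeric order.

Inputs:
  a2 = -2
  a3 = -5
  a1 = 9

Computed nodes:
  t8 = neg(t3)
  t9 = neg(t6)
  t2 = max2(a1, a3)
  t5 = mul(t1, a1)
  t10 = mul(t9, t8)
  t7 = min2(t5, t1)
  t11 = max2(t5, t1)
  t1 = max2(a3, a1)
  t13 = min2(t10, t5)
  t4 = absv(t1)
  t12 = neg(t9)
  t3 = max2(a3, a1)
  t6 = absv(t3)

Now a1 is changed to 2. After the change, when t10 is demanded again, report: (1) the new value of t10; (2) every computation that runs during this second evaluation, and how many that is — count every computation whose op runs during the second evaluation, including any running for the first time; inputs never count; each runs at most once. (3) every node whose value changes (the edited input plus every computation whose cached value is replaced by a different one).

First evaluation (everything demanded from the output):
  t3 = max2(-5, 9) = 9
  t6 = absv(9) = 9
  t8 = neg(9) = -9
  t9 = neg(9) = -9
  t10 = mul(-9, -9) = 81

Propagation after the edit:
  t3: runs — a1 9->2; result 2.
  t6: runs — t3 9->2; result 2.
  t8: runs — t3 9->2; result -2.
  t9: runs — t6 9->2; result -2.
  t10: runs — t9 -9->-2; t8 -9->-2; result 4.

New value of t10: 4.
Computations that run: t3, t6, t8, t9, t10 — 5 in total.
Values that change: a1, t3, t6, t8, t9, t10.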